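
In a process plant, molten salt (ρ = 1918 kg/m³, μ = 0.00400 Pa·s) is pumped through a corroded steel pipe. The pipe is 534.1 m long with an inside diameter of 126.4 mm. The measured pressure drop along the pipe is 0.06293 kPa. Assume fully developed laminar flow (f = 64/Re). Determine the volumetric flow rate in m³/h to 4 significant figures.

Q ≈ 0.6644 m³/h

For laminar flow, f = 64/Re with Re = ρVD/μ, so Darcy-Weisbach reduces to ΔP = 32μLV/D². Solving for V: V = ΔP·D²/(32μL) = 62.93·(0.1264)²/(32·0.004·534.1) = 0.01471 m/s.
Check: Re = ρVD/μ = 1918·0.01471·0.1264/0.004 = 891.4 < 2300, so the laminar assumption holds.
Q = V·A = 0.01471·(π/4·0.1264²) = 0.0001845 m³/s = 0.6644 m³/h.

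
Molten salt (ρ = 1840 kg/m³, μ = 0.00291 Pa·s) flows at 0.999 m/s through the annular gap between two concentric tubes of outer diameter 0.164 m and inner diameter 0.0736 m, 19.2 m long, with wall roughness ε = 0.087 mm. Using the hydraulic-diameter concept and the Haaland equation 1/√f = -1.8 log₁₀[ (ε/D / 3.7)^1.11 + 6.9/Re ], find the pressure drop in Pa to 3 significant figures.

ΔP ≈ 4530 Pa

Hydraulic diameter D_h = 4A/P = D_o - D_i = 0.164 - 0.0736 = 0.0904 m.
Re = ρVD_h/μ = 1840·0.999·0.0904/0.00291 = 5.71e+04.
ε/D_h = 8.7e-05/0.0904 = 0.000962; Haaland gives 1/√f = -1.8 log₁₀[0.000105+0.000121] = 6.563, so f = 0.02321.
ΔP = f(L/D_h)(ρV²/2) = 0.02321·19.2/0.0904·918.2 = 4527 Pa.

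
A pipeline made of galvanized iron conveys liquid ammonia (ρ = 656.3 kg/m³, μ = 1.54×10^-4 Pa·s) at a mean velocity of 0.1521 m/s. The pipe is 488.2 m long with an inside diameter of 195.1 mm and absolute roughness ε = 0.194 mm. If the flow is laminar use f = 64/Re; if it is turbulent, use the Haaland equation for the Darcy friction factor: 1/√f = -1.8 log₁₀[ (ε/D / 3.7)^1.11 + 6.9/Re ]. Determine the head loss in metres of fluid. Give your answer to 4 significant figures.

Reynolds number Re = ρVD/μ = 656.3 · 0.1521 · 0.1951 / 0.000154 = 1.265e+05.
Re > 4000 → turbulent. Relative roughness ε/D = 0.000194/0.1951 = 0.000994. Haaland: 1/√f = -1.8 log₁₀[(0.000994/3.7)^1.11 + 6.9/1.265e+05] = -1.8 log₁₀[0.000109 + 5.46e-05] = 6.816, so f = 0.02152.
Darcy-Weisbach: ΔP = f(L/D)(ρV²/2) = 0.02152·(488.2/0.1951)·(656.3·0.1521²/2) = 0.02152·2502·7.592 = 408.8 Pa.
Head loss h_f = ΔP/(ρg) = 408.8/(656.3·9.81) = 0.06350 m.

h_f ≈ 0.06350 m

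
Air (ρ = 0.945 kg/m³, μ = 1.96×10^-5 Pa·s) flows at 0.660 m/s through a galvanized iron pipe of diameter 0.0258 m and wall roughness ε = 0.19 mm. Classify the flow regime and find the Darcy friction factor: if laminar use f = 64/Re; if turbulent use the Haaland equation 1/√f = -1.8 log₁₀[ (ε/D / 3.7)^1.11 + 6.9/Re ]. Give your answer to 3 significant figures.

f ≈ 0.0780

Re = ρVD/μ = 0.945·0.66·0.0258/1.96e-05 = 821.
Re < 2300 → laminar, so f = 64/Re = 0.07795 (roughness is irrelevant in laminar flow).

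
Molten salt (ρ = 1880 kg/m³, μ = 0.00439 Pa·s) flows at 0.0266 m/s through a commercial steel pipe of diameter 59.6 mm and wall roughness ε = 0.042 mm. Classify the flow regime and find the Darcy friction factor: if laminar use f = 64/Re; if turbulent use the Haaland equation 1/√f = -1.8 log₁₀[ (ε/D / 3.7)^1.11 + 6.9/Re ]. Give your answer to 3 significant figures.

Re = ρVD/μ = 1880·0.0266·0.0596/0.00439 = 678.9.
Re < 2300 → laminar, so f = 64/Re = 0.09427 (roughness is irrelevant in laminar flow).

f ≈ 0.0943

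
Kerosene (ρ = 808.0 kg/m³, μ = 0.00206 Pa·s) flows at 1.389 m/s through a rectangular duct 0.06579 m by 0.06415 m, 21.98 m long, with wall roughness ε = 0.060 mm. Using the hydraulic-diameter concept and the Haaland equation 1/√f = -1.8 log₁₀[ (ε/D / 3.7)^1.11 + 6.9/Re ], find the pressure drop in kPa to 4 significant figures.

ΔP ≈ 6.533 kPa

Hydraulic diameter D_h = 4A/P = 4·(0.06579·0.06415)/(2·(0.06579+0.06415)) = 0.01688/0.2599 = 0.06496 m.
Re = ρVD_h/μ = 808·1.389·0.06496/0.00206 = 3.539e+04.
ε/D_h = 6e-05/0.06496 = 0.000924; Haaland gives 1/√f = -1.8 log₁₀[0.0001+0.000195] = 6.354, so f = 0.02477.
ΔP = f(L/D_h)(ρV²/2) = 0.02477·21.98/0.06496·779.4 = 6533 Pa.
ΔP = 6.533 kPa.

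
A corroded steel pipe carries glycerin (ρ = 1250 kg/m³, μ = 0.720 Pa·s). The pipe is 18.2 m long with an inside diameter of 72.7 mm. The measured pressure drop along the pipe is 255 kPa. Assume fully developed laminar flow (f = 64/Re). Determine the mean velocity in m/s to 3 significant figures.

V ≈ 3.21 m/s

For laminar flow, f = 64/Re with Re = ρVD/μ, so Darcy-Weisbach reduces to ΔP = 32μLV/D². Solving for V: V = ΔP·D²/(32μL) = 2.55e+05·(0.0727)²/(32·0.72·18.2) = 3.214 m/s.
Check: Re = ρVD/μ = 1250·3.214·0.0727/0.72 = 405.7 < 2300, so the laminar assumption holds.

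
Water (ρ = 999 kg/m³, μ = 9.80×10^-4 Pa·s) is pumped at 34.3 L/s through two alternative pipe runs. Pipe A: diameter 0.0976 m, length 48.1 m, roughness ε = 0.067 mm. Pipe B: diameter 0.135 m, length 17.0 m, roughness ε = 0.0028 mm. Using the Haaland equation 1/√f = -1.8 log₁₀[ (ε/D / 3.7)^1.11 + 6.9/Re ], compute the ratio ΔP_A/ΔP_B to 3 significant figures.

Pipe A: V = Q/A = 0.0343/0.007482 = 4.585 m/s; Re = 4.561e+05; ε/D = 0.000686; Haaland → f = 0.01873; ΔP_A = f(L/D)(ρV²/2) = 9.691e+04 Pa.
Pipe B: V = Q/A = 0.0343/0.01431 = 2.396 m/s; Re = 3.298e+05; ε/D = 2.07e-05; Haaland → f = 0.01428; ΔP_B = f(L/D)(ρV²/2) = 5156 Pa.
ΔP_A/ΔP_B = 9.691e+04/5156 = 18.8.

ΔP_A/ΔP_B ≈ 18.8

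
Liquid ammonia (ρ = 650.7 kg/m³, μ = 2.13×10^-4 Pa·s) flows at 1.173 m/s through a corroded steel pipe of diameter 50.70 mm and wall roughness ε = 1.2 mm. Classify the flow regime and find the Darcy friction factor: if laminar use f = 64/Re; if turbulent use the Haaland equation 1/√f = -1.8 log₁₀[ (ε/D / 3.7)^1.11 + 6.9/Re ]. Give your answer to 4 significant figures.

f ≈ 0.05223

Re = ρVD/μ = 650.7·1.173·0.0507/0.000213 = 1.817e+05.
Re > 4000 → turbulent. ε/D = 0.0012/0.0507 = 0.0237; Haaland: 1/√f = -1.8 log₁₀[0.00367 + 3.8e-05] = 4.376, so f = 0.05223.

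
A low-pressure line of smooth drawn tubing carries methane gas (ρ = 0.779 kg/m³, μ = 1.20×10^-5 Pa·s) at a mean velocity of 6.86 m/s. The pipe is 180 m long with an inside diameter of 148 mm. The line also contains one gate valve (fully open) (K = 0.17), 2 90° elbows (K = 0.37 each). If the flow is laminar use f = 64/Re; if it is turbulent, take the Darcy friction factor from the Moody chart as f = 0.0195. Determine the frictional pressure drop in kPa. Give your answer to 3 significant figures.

Reynolds number Re = ρVD/μ = 0.779 · 6.86 · 0.148 / 1.2e-05 = 6.591e+04.
Re > 4000 → turbulent; use the Moody-chart value f = 0.0195.
Total minor-loss coefficient ΣK = 1·0.17 + 2·0.37 = 0.91.
ΔP = [f·L/D + ΣK]·(ρV²/2) = [0.0195·180/0.148 + 0.91]·(0.779·6.86²/2) = [23.72 + 0.91]·18.33 = 451.4 Pa.
ΔP = 451.4 Pa = 0.451 kPa.

ΔP ≈ 0.451 kPa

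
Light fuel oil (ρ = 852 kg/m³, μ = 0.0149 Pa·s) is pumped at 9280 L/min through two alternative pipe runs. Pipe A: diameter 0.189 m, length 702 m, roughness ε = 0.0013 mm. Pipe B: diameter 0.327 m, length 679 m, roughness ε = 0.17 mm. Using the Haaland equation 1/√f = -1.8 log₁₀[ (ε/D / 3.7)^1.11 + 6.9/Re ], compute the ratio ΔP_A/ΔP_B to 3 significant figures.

Pipe A: V = Q/A = 0.1547/0.02806 = 5.513 m/s; Re = 5.958e+04; ε/D = 6.88e-06; Haaland → f = 0.01994; ΔP_A = f(L/D)(ρV²/2) = 9.587e+05 Pa.
Pipe B: V = Q/A = 0.1547/0.08398 = 1.842 m/s; Re = 3.444e+04; ε/D = 0.00052; Haaland → f = 0.02386; ΔP_B = f(L/D)(ρV²/2) = 7.16e+04 Pa.
ΔP_A/ΔP_B = 9.587e+05/7.16e+04 = 13.4.

ΔP_A/ΔP_B ≈ 13.4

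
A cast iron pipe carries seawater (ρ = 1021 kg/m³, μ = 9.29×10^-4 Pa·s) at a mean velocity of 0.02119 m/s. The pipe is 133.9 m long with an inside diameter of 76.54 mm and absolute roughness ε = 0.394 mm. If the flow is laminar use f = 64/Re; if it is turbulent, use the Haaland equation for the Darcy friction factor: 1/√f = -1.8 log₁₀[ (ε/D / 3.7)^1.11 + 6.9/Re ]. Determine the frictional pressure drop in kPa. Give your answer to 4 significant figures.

ΔP ≈ 0.01440 kPa

Reynolds number Re = ρVD/μ = 1021 · 0.02119 · 0.07654 / 0.000929 = 1782.
Re < 2300 → laminar flow, so f = 64/Re = 64/1782 = 0.0359 (the turbulent correlation is not needed).
Darcy-Weisbach: ΔP = f(L/D)(ρV²/2) = 0.0359·(133.9/0.07654)·(1021·0.02119²/2) = 0.0359·1749·0.2292 = 14.4 Pa.
ΔP = 14.4 Pa = 0.01440 kPa.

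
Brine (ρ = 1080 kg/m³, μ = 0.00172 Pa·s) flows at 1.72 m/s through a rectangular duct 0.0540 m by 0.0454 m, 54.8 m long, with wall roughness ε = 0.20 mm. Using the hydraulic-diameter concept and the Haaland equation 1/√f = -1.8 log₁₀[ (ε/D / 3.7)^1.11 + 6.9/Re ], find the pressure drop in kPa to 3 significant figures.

ΔP ≈ 53.9 kPa

Hydraulic diameter D_h = 4A/P = 4·(0.054·0.0454)/(2·(0.054+0.0454)) = 0.009806/0.1988 = 0.04933 m.
Re = ρVD_h/μ = 1080·1.72·0.04933/0.00172 = 5.327e+04.
ε/D_h = 0.0002/0.04933 = 0.00405; Haaland gives 1/√f = -1.8 log₁₀[0.000518+0.00013] = 5.74, so f = 0.03035.
ΔP = f(L/D_h)(ρV²/2) = 0.03035·54.8/0.04933·1598 = 5.386e+04 Pa.
ΔP = 53.9 kPa.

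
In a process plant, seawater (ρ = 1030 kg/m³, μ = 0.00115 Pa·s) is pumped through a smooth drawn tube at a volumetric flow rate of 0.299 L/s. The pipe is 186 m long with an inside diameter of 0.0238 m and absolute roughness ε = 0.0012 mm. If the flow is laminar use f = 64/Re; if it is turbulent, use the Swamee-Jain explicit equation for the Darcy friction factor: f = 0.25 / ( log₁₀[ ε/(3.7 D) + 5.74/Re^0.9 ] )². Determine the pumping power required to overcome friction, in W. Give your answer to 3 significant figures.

P ≈ 15.3 W

Q = 0.299 L/s = 0.299/1000 = 0.000299 m³/s.
Cross-sectional area A = πD²/4 = π(0.0238)²/4 = 0.0004449 m²; mean velocity V = Q/A = 0.000299/0.0004449 = 0.6721 m/s.
Reynolds number Re = ρVD/μ = 1030 · 0.6721 · 0.0238 / 0.00115 = 1.433e+04.
Re > 4000 → turbulent. Relative roughness ε/D = 1.2e-06/0.0238 = 5.04e-05. Swamee-Jain: f = 0.25/(log₁₀[5.04e-05/3.7 + 5.74/1.433e+04^0.9])² = 0.25/(log₁₀[1.36e-05 + 0.00104])² = 0.25/(-2.976)² = 0.02823.
Darcy-Weisbach: ΔP = f(L/D)(ρV²/2) = 0.02823·(186/0.0238)·(1030·0.6721²/2) = 0.02823·7815·232.6 = 5.132e+04 Pa.
Pumping power P = QΔP = 0.000299·5.132e+04 = 15.34 W = 15.3 W.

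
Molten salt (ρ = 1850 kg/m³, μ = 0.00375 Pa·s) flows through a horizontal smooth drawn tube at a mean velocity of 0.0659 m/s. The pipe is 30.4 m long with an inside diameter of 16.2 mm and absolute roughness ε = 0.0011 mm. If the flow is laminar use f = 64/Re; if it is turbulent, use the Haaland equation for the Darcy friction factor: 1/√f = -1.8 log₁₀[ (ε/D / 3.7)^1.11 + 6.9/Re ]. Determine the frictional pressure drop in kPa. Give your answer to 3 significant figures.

ΔP ≈ 0.916 kPa

Reynolds number Re = ρVD/μ = 1850 · 0.0659 · 0.0162 / 0.00375 = 526.7.
Re < 2300 → laminar flow, so f = 64/Re = 64/526.7 = 0.1215 (the turbulent correlation is not needed).
Darcy-Weisbach: ΔP = f(L/D)(ρV²/2) = 0.1215·(30.4/0.0162)·(1850·0.0659²/2) = 0.1215·1877·4.017 = 916 Pa.
ΔP = 916 Pa = 0.916 kPa.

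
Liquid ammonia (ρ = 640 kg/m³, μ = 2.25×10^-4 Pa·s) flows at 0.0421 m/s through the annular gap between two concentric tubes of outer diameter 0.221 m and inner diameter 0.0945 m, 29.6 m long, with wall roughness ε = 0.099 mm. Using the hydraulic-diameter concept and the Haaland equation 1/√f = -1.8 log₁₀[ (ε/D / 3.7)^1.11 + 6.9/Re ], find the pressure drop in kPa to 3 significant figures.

Hydraulic diameter D_h = 4A/P = D_o - D_i = 0.221 - 0.0945 = 0.1265 m.
Re = ρVD_h/μ = 640·0.0421·0.1265/0.000225 = 1.515e+04.
ε/D_h = 9.9e-05/0.1265 = 0.000783; Haaland gives 1/√f = -1.8 log₁₀[8.34e-05+0.000455] = 5.883, so f = 0.02889.
ΔP = f(L/D_h)(ρV²/2) = 0.02889·29.6/0.1265·0.5672 = 3.834 Pa.
ΔP = 0.00383 kPa.

ΔP ≈ 0.00383 kPa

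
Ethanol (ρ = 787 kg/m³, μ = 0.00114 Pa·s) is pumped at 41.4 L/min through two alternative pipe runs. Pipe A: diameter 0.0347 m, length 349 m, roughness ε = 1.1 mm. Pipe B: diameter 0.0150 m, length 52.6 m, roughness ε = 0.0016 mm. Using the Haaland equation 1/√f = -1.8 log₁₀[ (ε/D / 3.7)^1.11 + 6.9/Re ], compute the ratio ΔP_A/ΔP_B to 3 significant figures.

Pipe A: V = Q/A = 0.00069/0.0009457 = 0.7296 m/s; Re = 1.748e+04; ε/D = 0.0317; Haaland → f = 0.06032; ΔP_A = f(L/D)(ρV²/2) = 1.271e+05 Pa.
Pipe B: V = Q/A = 0.00069/0.0001767 = 3.905 m/s; Re = 4.043e+04; ε/D = 0.000107; Haaland → f = 0.022; ΔP_B = f(L/D)(ρV²/2) = 4.629e+05 Pa.
ΔP_A/ΔP_B = 1.271e+05/4.629e+05 = 0.275.

ΔP_A/ΔP_B ≈ 0.275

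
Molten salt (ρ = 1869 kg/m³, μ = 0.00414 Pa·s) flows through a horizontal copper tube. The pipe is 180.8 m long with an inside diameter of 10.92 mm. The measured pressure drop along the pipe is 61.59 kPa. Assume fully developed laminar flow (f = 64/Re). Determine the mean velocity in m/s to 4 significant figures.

V ≈ 0.3066 m/s

For laminar flow, f = 64/Re with Re = ρVD/μ, so Darcy-Weisbach reduces to ΔP = 32μLV/D². Solving for V: V = ΔP·D²/(32μL) = 6.159e+04·(0.01092)²/(32·0.00414·180.8) = 0.3066 m/s.
Check: Re = ρVD/μ = 1869·0.3066·0.01092/0.00414 = 1512 < 2300, so the laminar assumption holds.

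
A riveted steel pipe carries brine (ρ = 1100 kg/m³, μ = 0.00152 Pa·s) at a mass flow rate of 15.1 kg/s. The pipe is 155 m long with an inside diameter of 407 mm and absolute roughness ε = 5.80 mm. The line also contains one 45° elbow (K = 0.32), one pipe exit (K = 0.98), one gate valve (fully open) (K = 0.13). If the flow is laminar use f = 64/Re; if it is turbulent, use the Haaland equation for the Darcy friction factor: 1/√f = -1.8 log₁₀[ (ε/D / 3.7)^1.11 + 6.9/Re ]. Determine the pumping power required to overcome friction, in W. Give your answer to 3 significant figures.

A = πD²/4 = π(0.407)²/4 = 0.1301 m²; mean velocity V = ṁ/(ρA) = 15.1/(1100 · 0.1301) = 0.1055 m/s.
Reynolds number Re = ρVD/μ = 1100 · 0.1055 · 0.407 / 0.00152 = 3.108e+04.
Re > 4000 → turbulent. Relative roughness ε/D = 0.0058/0.407 = 0.0143. Haaland: 1/√f = -1.8 log₁₀[(0.0143/3.7)^1.11 + 6.9/3.108e+04] = -1.8 log₁₀[0.00209 + 0.000222] = 4.745, so f = 0.04442.
Total minor-loss coefficient ΣK = 1·0.32 + 1·0.98 + 1·0.13 = 1.43.
ΔP = [f·L/D + ΣK]·(ρV²/2) = [0.04442·155/0.407 + 1.43]·(1100·0.1055²/2) = [16.91 + 1.43]·6.123 = 112.3 Pa.
Q = ṁ/ρ = 15.1/1100 = 0.01373 m³/s.
Pumping power P = QΔP = 0.01373·112.3 = 1.542 W = 1.54 W.

P ≈ 1.54 W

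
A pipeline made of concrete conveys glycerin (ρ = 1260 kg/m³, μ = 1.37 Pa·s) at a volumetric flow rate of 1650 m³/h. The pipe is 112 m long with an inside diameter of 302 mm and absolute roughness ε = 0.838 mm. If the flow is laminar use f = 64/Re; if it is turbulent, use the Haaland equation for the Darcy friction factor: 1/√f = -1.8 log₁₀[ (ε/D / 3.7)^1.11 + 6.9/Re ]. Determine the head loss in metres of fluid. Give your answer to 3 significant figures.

Q = 1650 m³/h = 1650/3600 = 0.4583 m³/s.
Cross-sectional area A = πD²/4 = π(0.302)²/4 = 0.07163 m²; mean velocity V = Q/A = 0.4583/0.07163 = 6.398 m/s.
Reynolds number Re = ρVD/μ = 1260 · 6.398 · 0.302 / 1.37 = 1777.
Re < 2300 → laminar flow, so f = 64/Re = 64/1777 = 0.03601 (the turbulent correlation is not needed).
Darcy-Weisbach: ΔP = f(L/D)(ρV²/2) = 0.03601·(112/0.302)·(1260·6.398²/2) = 0.03601·370.9·2.579e+04 = 3.445e+05 Pa.
Head loss h_f = ΔP/(ρg) = 3.445e+05/(1260·9.81) = 27.9 m.

h_f ≈ 27.9 m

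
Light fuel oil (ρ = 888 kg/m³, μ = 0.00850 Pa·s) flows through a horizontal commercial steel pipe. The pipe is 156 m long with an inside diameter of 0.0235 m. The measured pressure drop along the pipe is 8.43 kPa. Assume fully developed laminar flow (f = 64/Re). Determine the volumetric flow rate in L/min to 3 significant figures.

For laminar flow, f = 64/Re with Re = ρVD/μ, so Darcy-Weisbach reduces to ΔP = 32μLV/D². Solving for V: V = ΔP·D²/(32μL) = 8430·(0.0235)²/(32·0.0085·156) = 0.1097 m/s.
Check: Re = ρVD/μ = 888·0.1097·0.0235/0.0085 = 269.4 < 2300, so the laminar assumption holds.
Q = V·A = 0.1097·(π/4·0.0235²) = 4.759e-05 m³/s = 2.86 L/min.

Q ≈ 2.86 L/min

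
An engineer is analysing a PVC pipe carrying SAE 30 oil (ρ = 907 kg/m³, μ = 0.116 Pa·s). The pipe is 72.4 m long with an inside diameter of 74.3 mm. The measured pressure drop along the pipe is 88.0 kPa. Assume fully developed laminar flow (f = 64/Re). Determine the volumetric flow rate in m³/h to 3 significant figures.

Q ≈ 28.2 m³/h

For laminar flow, f = 64/Re with Re = ρVD/μ, so Darcy-Weisbach reduces to ΔP = 32μLV/D². Solving for V: V = ΔP·D²/(32μL) = 8.8e+04·(0.0743)²/(32·0.116·72.4) = 1.808 m/s.
Check: Re = ρVD/μ = 907·1.808·0.0743/0.116 = 1050 < 2300, so the laminar assumption holds.
Q = V·A = 1.808·(π/4·0.0743²) = 0.007838 m³/s = 28.2 m³/h.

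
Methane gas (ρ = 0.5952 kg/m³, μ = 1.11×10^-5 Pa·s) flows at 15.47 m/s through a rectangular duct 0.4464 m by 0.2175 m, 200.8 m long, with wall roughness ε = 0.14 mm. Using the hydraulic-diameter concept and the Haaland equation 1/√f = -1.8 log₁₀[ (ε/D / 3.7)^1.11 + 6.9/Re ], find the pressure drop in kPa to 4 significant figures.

ΔP ≈ 0.8913 kPa

Hydraulic diameter D_h = 4A/P = 4·(0.4464·0.2175)/(2·(0.4464+0.2175)) = 0.3884/1.328 = 0.2925 m.
Re = ρVD_h/μ = 0.5952·15.47·0.2925/1.11e-05 = 2.426e+05.
ε/D_h = 0.00014/0.2925 = 0.000479; Haaland gives 1/√f = -1.8 log₁₀[4.83e-05+2.84e-05] = 7.407, so f = 0.01823.
ΔP = f(L/D_h)(ρV²/2) = 0.01823·200.8/0.2925·71.22 = 891.3 Pa.
ΔP = 0.8913 kPa.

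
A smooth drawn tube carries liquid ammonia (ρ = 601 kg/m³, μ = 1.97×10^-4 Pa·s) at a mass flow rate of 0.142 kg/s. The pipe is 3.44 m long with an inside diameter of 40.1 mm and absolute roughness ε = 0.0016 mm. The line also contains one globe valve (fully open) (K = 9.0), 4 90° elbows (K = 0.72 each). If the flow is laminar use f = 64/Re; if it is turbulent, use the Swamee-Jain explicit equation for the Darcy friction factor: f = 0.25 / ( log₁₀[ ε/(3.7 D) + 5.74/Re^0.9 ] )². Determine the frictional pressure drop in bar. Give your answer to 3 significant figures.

ΔP ≈ 0.00148 bar

A = πD²/4 = π(0.0401)²/4 = 0.001263 m²; mean velocity V = ṁ/(ρA) = 0.142/(601 · 0.001263) = 0.1871 m/s.
Reynolds number Re = ρVD/μ = 601 · 0.1871 · 0.0401 / 0.000197 = 2.289e+04.
Re > 4000 → turbulent. Relative roughness ε/D = 1.6e-06/0.0401 = 3.99e-05. Swamee-Jain: f = 0.25/(log₁₀[3.99e-05/3.7 + 5.74/2.289e+04^0.9])² = 0.25/(log₁₀[1.08e-05 + 0.000684])² = 0.25/(-3.158)² = 0.02507.
Total minor-loss coefficient ΣK = 1·9 + 4·0.72 = 11.9.
ΔP = [f·L/D + ΣK]·(ρV²/2) = [0.02507·3.44/0.0401 + 11.9]·(601·0.1871²/2) = [2.151 + 11.9]·10.52 = 147.6 Pa.
ΔP = 147.6 Pa = 0.00148 bar.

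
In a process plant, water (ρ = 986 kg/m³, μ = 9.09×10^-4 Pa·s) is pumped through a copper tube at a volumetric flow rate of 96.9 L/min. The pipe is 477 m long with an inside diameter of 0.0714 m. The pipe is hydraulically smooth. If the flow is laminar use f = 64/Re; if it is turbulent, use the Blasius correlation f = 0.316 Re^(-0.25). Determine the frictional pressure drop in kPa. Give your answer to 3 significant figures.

Q = 96.9 L/min = 96.9/60000 = 0.001615 m³/s.
Cross-sectional area A = πD²/4 = π(0.0714)²/4 = 0.004004 m²; mean velocity V = Q/A = 0.001615/0.004004 = 0.4034 m/s.
Reynolds number Re = ρVD/μ = 986 · 0.4034 · 0.0714 / 0.000909 = 3.124e+04.
Re > 4000 → turbulent. Smooth-pipe (Blasius): f = 0.316 Re^(-0.25) = 0.316/(3.124e+04)^0.25 = 0.02377.
Darcy-Weisbach: ΔP = f(L/D)(ρV²/2) = 0.02377·(477/0.0714)·(986·0.4034²/2) = 0.02377·6681·80.21 = 1.274e+04 Pa.
ΔP = 1.274e+04 Pa = 12.7 kPa.

ΔP ≈ 12.7 kPa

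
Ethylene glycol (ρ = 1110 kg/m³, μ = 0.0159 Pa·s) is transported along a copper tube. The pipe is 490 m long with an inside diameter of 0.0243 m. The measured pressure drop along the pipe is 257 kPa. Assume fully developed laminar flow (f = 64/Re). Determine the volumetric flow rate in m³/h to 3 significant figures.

For laminar flow, f = 64/Re with Re = ρVD/μ, so Darcy-Weisbach reduces to ΔP = 32μLV/D². Solving for V: V = ΔP·D²/(32μL) = 2.57e+05·(0.0243)²/(32·0.0159·490) = 0.6087 m/s.
Check: Re = ρVD/μ = 1110·0.6087·0.0243/0.0159 = 1033 < 2300, so the laminar assumption holds.
Q = V·A = 0.6087·(π/4·0.0243²) = 0.0002823 m³/s = 1.02 m³/h.

Q ≈ 1.02 m³/h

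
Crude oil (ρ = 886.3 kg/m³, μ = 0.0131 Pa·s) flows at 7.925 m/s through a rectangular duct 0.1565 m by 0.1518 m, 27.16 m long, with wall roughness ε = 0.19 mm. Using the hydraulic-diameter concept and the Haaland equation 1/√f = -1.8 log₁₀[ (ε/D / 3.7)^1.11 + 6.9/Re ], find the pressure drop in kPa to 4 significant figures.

Hydraulic diameter D_h = 4A/P = 4·(0.1565·0.1518)/(2·(0.1565+0.1518)) = 0.09503/0.6166 = 0.1541 m.
Re = ρVD_h/μ = 886.3·7.925·0.1541/0.0131 = 8.263e+04.
ε/D_h = 0.00019/0.1541 = 0.00123; Haaland gives 1/√f = -1.8 log₁₀[0.000138+8.35e-05] = 6.578, so f = 0.02311.
ΔP = f(L/D_h)(ρV²/2) = 0.02311·27.16/0.1541·2.783e+04 = 1.134e+05 Pa.
ΔP = 113.4 kPa.

ΔP ≈ 113.4 kPa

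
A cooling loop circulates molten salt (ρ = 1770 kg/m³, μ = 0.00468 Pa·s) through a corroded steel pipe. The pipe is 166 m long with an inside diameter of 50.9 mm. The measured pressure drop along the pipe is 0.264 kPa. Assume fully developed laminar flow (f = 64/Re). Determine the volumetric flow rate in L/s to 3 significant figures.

For laminar flow, f = 64/Re with Re = ρVD/μ, so Darcy-Weisbach reduces to ΔP = 32μLV/D². Solving for V: V = ΔP·D²/(32μL) = 264·(0.0509)²/(32·0.00468·166) = 0.02751 m/s.
Check: Re = ρVD/μ = 1770·0.02751·0.0509/0.00468 = 529.6 < 2300, so the laminar assumption holds.
Q = V·A = 0.02751·(π/4·0.0509²) = 5.598e-05 m³/s = 0.0560 L/s.

Q ≈ 0.0560 L/s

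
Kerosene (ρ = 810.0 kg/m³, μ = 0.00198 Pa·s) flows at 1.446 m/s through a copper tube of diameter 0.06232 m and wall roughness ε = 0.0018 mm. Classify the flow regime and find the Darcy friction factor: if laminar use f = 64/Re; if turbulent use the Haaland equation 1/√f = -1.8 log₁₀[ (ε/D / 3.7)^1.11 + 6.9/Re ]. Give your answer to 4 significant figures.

Re = ρVD/μ = 810·1.446·0.06232/0.00198 = 3.687e+04.
Re > 4000 → turbulent. ε/D = 1.8e-06/0.06232 = 2.89e-05; Haaland: 1/√f = -1.8 log₁₀[2.14e-06 + 0.000187] = 6.701, so f = 0.02227.

f ≈ 0.02227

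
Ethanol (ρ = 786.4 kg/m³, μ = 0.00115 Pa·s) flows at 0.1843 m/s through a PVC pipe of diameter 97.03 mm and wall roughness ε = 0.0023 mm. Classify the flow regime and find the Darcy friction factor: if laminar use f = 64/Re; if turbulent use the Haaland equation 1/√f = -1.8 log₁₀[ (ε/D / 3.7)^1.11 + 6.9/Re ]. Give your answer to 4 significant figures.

f ≈ 0.02927

Re = ρVD/μ = 786.4·0.1843·0.09703/0.00115 = 1.223e+04.
Re > 4000 → turbulent. ε/D = 2.3e-06/0.09703 = 2.37e-05; Haaland: 1/√f = -1.8 log₁₀[1.72e-06 + 0.000564] = 5.845, so f = 0.02927.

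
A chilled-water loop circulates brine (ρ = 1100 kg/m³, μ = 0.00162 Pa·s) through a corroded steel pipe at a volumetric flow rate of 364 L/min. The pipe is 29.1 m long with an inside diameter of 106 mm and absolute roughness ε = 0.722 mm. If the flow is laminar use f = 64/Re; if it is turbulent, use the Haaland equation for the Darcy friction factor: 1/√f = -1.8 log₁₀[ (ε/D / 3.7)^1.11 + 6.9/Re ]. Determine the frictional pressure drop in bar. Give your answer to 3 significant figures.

ΔP ≈ 0.0249 bar

Q = 364 L/min = 364/60000 = 0.006067 m³/s.
Cross-sectional area A = πD²/4 = π(0.106)²/4 = 0.008825 m²; mean velocity V = Q/A = 0.006067/0.008825 = 0.6875 m/s.
Reynolds number Re = ρVD/μ = 1100 · 0.6875 · 0.106 / 0.00162 = 4.948e+04.
Re > 4000 → turbulent. Relative roughness ε/D = 0.000722/0.106 = 0.00681. Haaland: 1/√f = -1.8 log₁₀[(0.00681/3.7)^1.11 + 6.9/4.948e+04] = -1.8 log₁₀[0.000921 + 0.000139] = 5.354, so f = 0.03488.
Darcy-Weisbach: ΔP = f(L/D)(ρV²/2) = 0.03488·(29.1/0.106)·(1100·0.6875²/2) = 0.03488·274.5·259.9 = 2489 Pa.
ΔP = 2489 Pa = 0.0249 bar.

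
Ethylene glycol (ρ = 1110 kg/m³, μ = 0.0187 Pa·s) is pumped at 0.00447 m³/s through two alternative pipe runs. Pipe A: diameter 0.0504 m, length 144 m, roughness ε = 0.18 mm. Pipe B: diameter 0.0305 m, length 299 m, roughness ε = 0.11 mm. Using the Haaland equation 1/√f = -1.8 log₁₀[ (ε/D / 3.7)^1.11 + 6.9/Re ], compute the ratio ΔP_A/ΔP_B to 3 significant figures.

Pipe A: V = Q/A = 0.00447/0.001995 = 2.241 m/s; Re = 6703; ε/D = 0.00357; Haaland → f = 0.03854; ΔP_A = f(L/D)(ρV²/2) = 3.068e+05 Pa.
Pipe B: V = Q/A = 0.00447/0.0007306 = 6.118 m/s; Re = 1.108e+04; ε/D = 0.00361; Haaland → f = 0.03505; ΔP_B = f(L/D)(ρV²/2) = 7.138e+06 Pa.
ΔP_A/ΔP_B = 3.068e+05/7.138e+06 = 0.0430.

ΔP_A/ΔP_B ≈ 0.0430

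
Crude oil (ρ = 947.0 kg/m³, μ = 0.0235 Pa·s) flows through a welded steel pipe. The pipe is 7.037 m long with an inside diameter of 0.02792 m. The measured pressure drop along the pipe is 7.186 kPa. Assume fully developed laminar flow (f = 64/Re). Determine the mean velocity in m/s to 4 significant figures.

For laminar flow, f = 64/Re with Re = ρVD/μ, so Darcy-Weisbach reduces to ΔP = 32μLV/D². Solving for V: V = ΔP·D²/(32μL) = 7186·(0.02792)²/(32·0.0235·7.037) = 1.059 m/s.
Check: Re = ρVD/μ = 947·1.059·0.02792/0.0235 = 1191 < 2300, so the laminar assumption holds.

V ≈ 1.059 m/s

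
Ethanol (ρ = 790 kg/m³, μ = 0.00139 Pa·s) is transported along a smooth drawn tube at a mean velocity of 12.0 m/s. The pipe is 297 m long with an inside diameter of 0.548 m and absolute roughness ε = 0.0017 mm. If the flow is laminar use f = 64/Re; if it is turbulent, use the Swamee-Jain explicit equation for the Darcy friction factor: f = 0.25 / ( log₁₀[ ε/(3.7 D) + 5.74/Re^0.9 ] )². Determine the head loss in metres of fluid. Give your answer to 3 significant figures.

Reynolds number Re = ρVD/μ = 790 · 12 · 0.548 / 0.00139 = 3.737e+06.
Re > 4000 → turbulent. Relative roughness ε/D = 1.7e-06/0.548 = 3.1e-06. Swamee-Jain: f = 0.25/(log₁₀[3.1e-06/3.7 + 5.74/3.737e+06^0.9])² = 0.25/(log₁₀[8.38e-07 + 6.98e-06])² = 0.25/(-5.107)² = 0.009585.
Darcy-Weisbach: ΔP = f(L/D)(ρV²/2) = 0.009585·(297/0.548)·(790·12²/2) = 0.009585·542·5.688e+04 = 2.955e+05 Pa.
Head loss h_f = ΔP/(ρg) = 2.955e+05/(790·9.81) = 38.1 m.

h_f ≈ 38.1 m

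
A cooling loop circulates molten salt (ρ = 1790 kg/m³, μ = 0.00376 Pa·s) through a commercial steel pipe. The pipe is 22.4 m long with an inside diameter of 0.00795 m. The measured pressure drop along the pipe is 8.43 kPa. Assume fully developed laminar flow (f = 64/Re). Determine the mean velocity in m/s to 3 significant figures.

V ≈ 0.198 m/s

For laminar flow, f = 64/Re with Re = ρVD/μ, so Darcy-Weisbach reduces to ΔP = 32μLV/D². Solving for V: V = ΔP·D²/(32μL) = 8430·(0.00795)²/(32·0.00376·22.4) = 0.1977 m/s.
Check: Re = ρVD/μ = 1790·0.1977·0.00795/0.00376 = 748.2 < 2300, so the laminar assumption holds.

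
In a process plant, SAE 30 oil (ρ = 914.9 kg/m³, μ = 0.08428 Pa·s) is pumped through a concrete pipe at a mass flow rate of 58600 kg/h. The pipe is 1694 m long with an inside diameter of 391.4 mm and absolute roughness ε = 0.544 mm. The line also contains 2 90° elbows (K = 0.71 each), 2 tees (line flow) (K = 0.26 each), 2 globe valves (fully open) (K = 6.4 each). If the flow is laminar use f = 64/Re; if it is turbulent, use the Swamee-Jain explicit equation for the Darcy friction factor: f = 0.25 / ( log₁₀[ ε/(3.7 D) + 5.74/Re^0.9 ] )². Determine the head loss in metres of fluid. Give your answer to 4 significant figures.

h_f ≈ 0.5078 m

ṁ = 58600 kg/h = 58600/3600 = 16.28 kg/s.
A = πD²/4 = π(0.3914)²/4 = 0.1203 m²; mean velocity V = ṁ/(ρA) = 16.28/(914.9 · 0.1203) = 0.1479 m/s.
Reynolds number Re = ρVD/μ = 914.9 · 0.1479 · 0.3914 / 0.0843 = 628.3.
Re < 2300 → laminar flow, so f = 64/Re = 64/628.3 = 0.1019 (the turbulent correlation is not needed).
Total minor-loss coefficient ΣK = 2·0.71 + 2·0.26 + 2·6.4 = 14.7.
ΔP = [f·L/D + ΣK]·(ρV²/2) = [0.1019·1694/0.3914 + 14.7]·(914.9·0.1479²/2) = [440.9 + 14.7]·10 = 4557 Pa.
Head loss h_f = ΔP/(ρg) = 4557/(914.9·9.81) = 0.5078 m.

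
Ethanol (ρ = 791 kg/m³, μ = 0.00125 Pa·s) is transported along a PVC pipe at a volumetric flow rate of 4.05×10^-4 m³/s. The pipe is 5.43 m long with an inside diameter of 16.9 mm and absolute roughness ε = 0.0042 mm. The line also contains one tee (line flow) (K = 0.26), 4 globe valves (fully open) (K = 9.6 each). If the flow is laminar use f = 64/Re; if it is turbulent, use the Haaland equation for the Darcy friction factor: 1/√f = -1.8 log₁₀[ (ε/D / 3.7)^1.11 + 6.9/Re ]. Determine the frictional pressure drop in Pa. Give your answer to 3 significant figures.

ΔP ≈ 60800 Pa

Cross-sectional area A = πD²/4 = π(0.0169)²/4 = 0.0002243 m²; mean velocity V = Q/A = 0.000405/0.0002243 = 1.805 m/s.
Reynolds number Re = ρVD/μ = 791 · 1.805 · 0.0169 / 0.00125 = 1.931e+04.
Re > 4000 → turbulent. Relative roughness ε/D = 4.2e-06/0.0169 = 0.000249. Haaland: 1/√f = -1.8 log₁₀[(0.000249/3.7)^1.11 + 6.9/1.931e+04] = -1.8 log₁₀[2.33e-05 + 0.000357] = 6.155, so f = 0.0264.
Total minor-loss coefficient ΣK = 1·0.26 + 4·9.6 = 38.7.
ΔP = [f·L/D + ΣK]·(ρV²/2) = [0.0264·5.43/0.0169 + 38.7]·(791·1.805²/2) = [8.481 + 38.7]·1289 = 6.078e+04 Pa.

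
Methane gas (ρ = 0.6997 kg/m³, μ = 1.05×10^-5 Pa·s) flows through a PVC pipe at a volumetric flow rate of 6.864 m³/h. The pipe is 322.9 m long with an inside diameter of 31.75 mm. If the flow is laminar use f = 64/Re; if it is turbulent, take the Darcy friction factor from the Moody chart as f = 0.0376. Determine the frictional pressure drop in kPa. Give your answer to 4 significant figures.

Q = 6.864 m³/h = 6.864/3600 = 0.001907 m³/s.
Cross-sectional area A = πD²/4 = π(0.03175)²/4 = 0.0007917 m²; mean velocity V = Q/A = 0.001907/0.0007917 = 2.408 m/s.
Reynolds number Re = ρVD/μ = 0.6997 · 2.408 · 0.03175 / 1.05e-05 = 5095.
Re > 4000 → turbulent; use the Moody-chart value f = 0.0376.
Darcy-Weisbach: ΔP = f(L/D)(ρV²/2) = 0.0376·(322.9/0.03175)·(0.6997·2.408²/2) = 0.0376·1.017e+04·2.029 = 775.9 Pa.
ΔP = 775.9 Pa = 0.7759 kPa.

ΔP ≈ 0.7759 kPa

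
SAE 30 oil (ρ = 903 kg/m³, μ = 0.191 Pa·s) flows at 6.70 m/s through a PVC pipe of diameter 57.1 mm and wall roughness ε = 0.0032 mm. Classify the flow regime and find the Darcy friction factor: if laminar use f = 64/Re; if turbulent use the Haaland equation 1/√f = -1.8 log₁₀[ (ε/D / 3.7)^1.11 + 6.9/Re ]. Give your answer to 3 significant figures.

f ≈ 0.0354

Re = ρVD/μ = 903·6.7·0.0571/0.191 = 1809.
Re < 2300 → laminar, so f = 64/Re = 0.03538 (roughness is irrelevant in laminar flow).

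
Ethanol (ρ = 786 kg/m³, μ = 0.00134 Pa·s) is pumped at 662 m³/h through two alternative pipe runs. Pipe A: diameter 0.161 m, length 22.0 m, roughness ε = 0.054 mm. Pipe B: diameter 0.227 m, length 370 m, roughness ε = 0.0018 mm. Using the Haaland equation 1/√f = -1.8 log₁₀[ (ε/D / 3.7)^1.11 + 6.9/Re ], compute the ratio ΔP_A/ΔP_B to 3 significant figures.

ΔP_A/ΔP_B ≈ 0.417

Pipe A: V = Q/A = 0.1839/0.02036 = 9.033 m/s; Re = 8.53e+05; ε/D = 0.000335; Haaland → f = 0.01601; ΔP_A = f(L/D)(ρV²/2) = 7.014e+04 Pa.
Pipe B: V = Q/A = 0.1839/0.04047 = 4.544 m/s; Re = 6.05e+05; ε/D = 7.93e-06; Haaland → f = 0.01273; ΔP_B = f(L/D)(ρV²/2) = 1.684e+05 Pa.
ΔP_A/ΔP_B = 7.014e+04/1.684e+05 = 0.417.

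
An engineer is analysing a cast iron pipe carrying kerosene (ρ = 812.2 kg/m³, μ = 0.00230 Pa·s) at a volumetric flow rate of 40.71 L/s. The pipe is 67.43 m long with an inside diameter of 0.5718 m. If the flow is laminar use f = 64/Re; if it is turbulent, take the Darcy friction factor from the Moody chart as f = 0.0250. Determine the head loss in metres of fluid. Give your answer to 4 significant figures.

h_f ≈ 0.003777 m

Q = 40.71 L/s = 40.71/1000 = 0.04071 m³/s.
Cross-sectional area A = πD²/4 = π(0.5718)²/4 = 0.2568 m²; mean velocity V = Q/A = 0.04071/0.2568 = 0.1585 m/s.
Reynolds number Re = ρVD/μ = 812.2 · 0.1585 · 0.5718 / 0.0023 = 3.201e+04.
Re > 4000 → turbulent; use the Moody-chart value f = 0.0250.
Darcy-Weisbach: ΔP = f(L/D)(ρV²/2) = 0.025·(67.43/0.5718)·(812.2·0.1585²/2) = 0.025·117.9·10.21 = 30.09 Pa.
Head loss h_f = ΔP/(ρg) = 30.09/(812.2·9.81) = 0.003777 m.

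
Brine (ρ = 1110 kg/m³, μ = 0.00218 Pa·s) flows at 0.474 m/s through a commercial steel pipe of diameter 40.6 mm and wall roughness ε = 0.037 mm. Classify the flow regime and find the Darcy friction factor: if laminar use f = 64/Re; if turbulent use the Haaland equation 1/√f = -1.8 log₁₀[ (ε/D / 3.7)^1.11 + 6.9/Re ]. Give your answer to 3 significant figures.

Re = ρVD/μ = 1110·0.474·0.0406/0.00218 = 9799.
Re > 4000 → turbulent. ε/D = 3.7e-05/0.0406 = 0.000911; Haaland: 1/√f = -1.8 log₁₀[9.87e-05 + 0.000704] = 5.572, so f = 0.03221.

f ≈ 0.0322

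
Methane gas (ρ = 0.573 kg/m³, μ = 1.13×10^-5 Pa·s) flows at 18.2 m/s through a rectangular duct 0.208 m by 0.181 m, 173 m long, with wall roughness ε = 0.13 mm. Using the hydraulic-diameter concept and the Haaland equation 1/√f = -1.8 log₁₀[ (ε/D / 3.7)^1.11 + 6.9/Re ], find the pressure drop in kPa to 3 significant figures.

ΔP ≈ 1.67 kPa

Hydraulic diameter D_h = 4A/P = 4·(0.208·0.181)/(2·(0.208+0.181)) = 0.1506/0.778 = 0.1936 m.
Re = ρVD_h/μ = 0.573·18.2·0.1936/1.13e-05 = 1.786e+05.
ε/D_h = 0.00013/0.1936 = 0.000672; Haaland gives 1/√f = -1.8 log₁₀[7.04e-05+3.86e-05] = 7.133, so f = 0.01966.
ΔP = f(L/D_h)(ρV²/2) = 0.01966·173/0.1936·94.9 = 1667 Pa.
ΔP = 1.67 kPa.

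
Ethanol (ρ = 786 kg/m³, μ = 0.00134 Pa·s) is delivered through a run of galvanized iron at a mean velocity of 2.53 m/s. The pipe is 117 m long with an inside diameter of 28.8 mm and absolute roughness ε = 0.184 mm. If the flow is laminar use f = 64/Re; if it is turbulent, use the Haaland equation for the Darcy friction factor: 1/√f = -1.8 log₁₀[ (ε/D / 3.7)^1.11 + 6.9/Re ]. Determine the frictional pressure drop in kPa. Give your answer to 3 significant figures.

Reynolds number Re = ρVD/μ = 786 · 2.53 · 0.0288 / 0.00134 = 4.274e+04.
Re > 4000 → turbulent. Relative roughness ε/D = 0.000184/0.0288 = 0.00639. Haaland: 1/√f = -1.8 log₁₀[(0.00639/3.7)^1.11 + 6.9/4.274e+04] = -1.8 log₁₀[0.000858 + 0.000161] = 5.385, so f = 0.03448.
Darcy-Weisbach: ΔP = f(L/D)(ρV²/2) = 0.03448·(117/0.0288)·(786·2.53²/2) = 0.03448·4062·2516 = 3.524e+05 Pa.
ΔP = 3.524e+05 Pa = 352 kPa.

ΔP ≈ 352 kPa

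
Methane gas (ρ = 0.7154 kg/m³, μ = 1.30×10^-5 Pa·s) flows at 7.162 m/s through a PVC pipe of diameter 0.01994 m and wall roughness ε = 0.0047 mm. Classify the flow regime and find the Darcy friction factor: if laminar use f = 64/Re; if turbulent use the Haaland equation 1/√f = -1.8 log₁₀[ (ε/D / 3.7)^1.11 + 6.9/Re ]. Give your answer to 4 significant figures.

Re = ρVD/μ = 0.7154·7.162·0.01994/1.3e-05 = 7859.
Re > 4000 → turbulent. ε/D = 4.7e-06/0.01994 = 0.000236; Haaland: 1/√f = -1.8 log₁₀[2.2e-05 + 0.000878] = 5.482, so f = 0.03327.

f ≈ 0.03327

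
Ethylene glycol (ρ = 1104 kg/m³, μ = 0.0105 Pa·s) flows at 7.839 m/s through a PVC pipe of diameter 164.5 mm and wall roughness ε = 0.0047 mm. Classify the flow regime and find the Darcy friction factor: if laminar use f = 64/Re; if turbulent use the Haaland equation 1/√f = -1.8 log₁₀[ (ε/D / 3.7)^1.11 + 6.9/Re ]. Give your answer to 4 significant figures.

Re = ρVD/μ = 1104·7.839·0.1645/0.0105 = 1.356e+05.
Re > 4000 → turbulent. ε/D = 4.7e-06/0.1645 = 2.86e-05; Haaland: 1/√f = -1.8 log₁₀[2.12e-06 + 5.09e-05] = 7.696, so f = 0.01688.

f ≈ 0.01688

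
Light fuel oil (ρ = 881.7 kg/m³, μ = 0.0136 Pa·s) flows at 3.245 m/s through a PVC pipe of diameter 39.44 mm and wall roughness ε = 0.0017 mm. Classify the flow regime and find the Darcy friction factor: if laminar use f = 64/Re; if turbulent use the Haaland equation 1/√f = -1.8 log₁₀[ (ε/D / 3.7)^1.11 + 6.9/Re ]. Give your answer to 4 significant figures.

Re = ρVD/μ = 881.7·3.245·0.03944/0.0136 = 8297.
Re > 4000 → turbulent. ε/D = 1.7e-06/0.03944 = 4.31e-05; Haaland: 1/√f = -1.8 log₁₀[3.34e-06 + 0.000832] = 5.541, so f = 0.03257.

f ≈ 0.03257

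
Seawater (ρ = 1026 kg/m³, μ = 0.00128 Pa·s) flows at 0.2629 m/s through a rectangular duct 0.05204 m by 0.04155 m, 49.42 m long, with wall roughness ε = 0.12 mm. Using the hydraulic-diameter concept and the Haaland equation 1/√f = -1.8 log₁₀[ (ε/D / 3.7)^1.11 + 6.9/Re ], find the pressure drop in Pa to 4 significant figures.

ΔP ≈ 1310 Pa

Hydraulic diameter D_h = 4A/P = 4·(0.05204·0.04155)/(2·(0.05204+0.04155)) = 0.008649/0.1872 = 0.04621 m.
Re = ρVD_h/μ = 1026·0.2629·0.04621/0.00128 = 9737.
ε/D_h = 0.00012/0.04621 = 0.0026; Haaland gives 1/√f = -1.8 log₁₀[0.000316+0.000709] = 5.381, so f = 0.03453.
ΔP = f(L/D_h)(ρV²/2) = 0.03453·49.42/0.04621·35.46 = 1310 Pa.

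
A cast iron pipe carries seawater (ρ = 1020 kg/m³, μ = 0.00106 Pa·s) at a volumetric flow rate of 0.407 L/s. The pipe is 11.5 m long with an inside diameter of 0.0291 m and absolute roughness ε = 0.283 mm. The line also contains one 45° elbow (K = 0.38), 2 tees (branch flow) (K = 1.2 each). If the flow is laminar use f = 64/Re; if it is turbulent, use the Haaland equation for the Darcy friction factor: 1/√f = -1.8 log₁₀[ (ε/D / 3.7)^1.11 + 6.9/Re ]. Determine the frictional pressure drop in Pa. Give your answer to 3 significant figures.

Q = 0.407 L/s = 0.407/1000 = 0.000407 m³/s.
Cross-sectional area A = πD²/4 = π(0.0291)²/4 = 0.0006651 m²; mean velocity V = Q/A = 0.000407/0.0006651 = 0.612 m/s.
Reynolds number Re = ρVD/μ = 1020 · 0.612 · 0.0291 / 0.00106 = 1.714e+04.
Re > 4000 → turbulent. Relative roughness ε/D = 0.000283/0.0291 = 0.00973. Haaland: 1/√f = -1.8 log₁₀[(0.00973/3.7)^1.11 + 6.9/1.714e+04] = -1.8 log₁₀[0.00137 + 0.000403] = 4.954, so f = 0.04075.
Total minor-loss coefficient ΣK = 1·0.38 + 2·1.2 = 2.78.
ΔP = [f·L/D + ΣK]·(ρV²/2) = [0.04075·11.5/0.0291 + 2.78]·(1020·0.612²/2) = [16.1 + 2.78]·191 = 3607 Pa.

ΔP ≈ 3610 Pa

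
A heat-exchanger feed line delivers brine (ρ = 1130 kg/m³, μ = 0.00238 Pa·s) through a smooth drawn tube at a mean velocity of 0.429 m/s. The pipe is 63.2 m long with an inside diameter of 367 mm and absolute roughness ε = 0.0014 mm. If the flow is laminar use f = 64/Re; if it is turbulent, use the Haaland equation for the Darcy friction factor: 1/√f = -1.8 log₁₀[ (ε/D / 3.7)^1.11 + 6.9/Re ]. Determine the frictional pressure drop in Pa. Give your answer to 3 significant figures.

Reynolds number Re = ρVD/μ = 1130 · 0.429 · 0.367 / 0.00238 = 7.475e+04.
Re > 4000 → turbulent. Relative roughness ε/D = 1.4e-06/0.367 = 3.81e-06. Haaland: 1/√f = -1.8 log₁₀[(3.81e-06/3.7)^1.11 + 6.9/7.475e+04] = -1.8 log₁₀[2.26e-07 + 9.23e-05] = 7.261, so f = 0.01897.
Darcy-Weisbach: ΔP = f(L/D)(ρV²/2) = 0.01897·(63.2/0.367)·(1130·0.429²/2) = 0.01897·172.2·104 = 339.7 Pa.

ΔP ≈ 340 Pa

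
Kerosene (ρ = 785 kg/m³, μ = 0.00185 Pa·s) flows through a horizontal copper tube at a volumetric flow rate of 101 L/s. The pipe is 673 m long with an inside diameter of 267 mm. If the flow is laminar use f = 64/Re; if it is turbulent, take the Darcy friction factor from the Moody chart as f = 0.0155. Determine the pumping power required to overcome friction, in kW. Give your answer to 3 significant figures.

Q = 101 L/s = 101/1000 = 0.101 m³/s.
Cross-sectional area A = πD²/4 = π(0.267)²/4 = 0.05599 m²; mean velocity V = Q/A = 0.101/0.05599 = 1.804 m/s.
Reynolds number Re = ρVD/μ = 785 · 1.804 · 0.267 / 0.00185 = 2.044e+05.
Re > 4000 → turbulent; use the Moody-chart value f = 0.0155.
Darcy-Weisbach: ΔP = f(L/D)(ρV²/2) = 0.0155·(673/0.267)·(785·1.804²/2) = 0.0155·2521·1277 = 4.99e+04 Pa.
Pumping power P = QΔP = 0.101·4.99e+04 = 5040 W = 5.04 kW.

P ≈ 5.04 kW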